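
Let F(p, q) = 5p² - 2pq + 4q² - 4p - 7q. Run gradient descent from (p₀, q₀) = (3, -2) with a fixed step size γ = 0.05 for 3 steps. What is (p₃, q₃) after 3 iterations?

(0.6645, 0.5415)

∇F = (10p - 2q - 4, -2p + 8q - 7)
(p₁, q₁) = (3, -2) − 0.05·(30, -29) = (1.5, -0.55)
(p₂, q₂) = (1.5, -0.55) − 0.05·(12.1, -14.4) = (0.895, 0.17)
(p₃, q₃) = (0.895, 0.17) − 0.05·(4.61, -7.43) = (0.6645, 0.5415)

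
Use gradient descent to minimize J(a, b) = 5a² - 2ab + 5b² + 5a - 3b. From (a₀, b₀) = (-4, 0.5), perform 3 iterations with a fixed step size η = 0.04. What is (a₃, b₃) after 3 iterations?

(-1.238784, -0.03312)

∇J = (10a - 2b + 5, -2a + 10b - 3)
(a₁, b₁) = (-4, 0.5) − 0.04·(-36, 10) = (-2.56, 0.1)
(a₂, b₂) = (-2.56, 0.1) − 0.04·(-20.8, 3.12) = (-1.728, -0.0248)
(a₃, b₃) = (-1.728, -0.0248) − 0.04·(-12.2304, 0.208) = (-1.238784, -0.03312)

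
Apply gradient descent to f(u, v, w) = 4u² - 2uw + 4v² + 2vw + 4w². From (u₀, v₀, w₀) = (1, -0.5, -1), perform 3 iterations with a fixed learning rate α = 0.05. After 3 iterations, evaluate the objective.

0.131024

∇f = (8u - 2w, 8v + 2w, -2u + 2v + 8w)
(u₁, v₁, w₁) = (1, -0.5, -1) − 0.05·(10, -6, -11) = (0.5, -0.2, -0.45)
(u₂, v₂, w₂) = (0.5, -0.2, -0.45) − 0.05·(4.9, -2.5, -5) = (0.255, -0.075, -0.2)
(u₃, v₃, w₃) = (0.255, -0.075, -0.2) − 0.05·(2.44, -1, -2.26) = (0.133, -0.025, -0.087)
f(0.133, -0.025, -0.087) = 0.131024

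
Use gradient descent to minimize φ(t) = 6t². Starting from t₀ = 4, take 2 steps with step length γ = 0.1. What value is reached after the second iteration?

φ′(t) = 12t
t₁ = 4 − 0.1·48 = -0.8
t₂ = -0.8 − 0.1·(-9.6) = 0.16

0.16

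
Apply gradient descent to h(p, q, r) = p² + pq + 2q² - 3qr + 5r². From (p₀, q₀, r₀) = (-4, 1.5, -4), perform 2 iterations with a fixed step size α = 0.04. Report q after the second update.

∇h = (2p + q, p + 4q - 3r, -3q + 10r)
Step 1: at (-4, 1.5, -4), ∇h = (-6.5, 14, -44.5) → (-4, 1.5, -4) − 0.04·(-6.5, 14, -44.5) = (-3.74, 0.94, -2.22)
Step 2: at (-3.74, 0.94, -2.22), ∇h = (-6.54, 6.68, -25.02) → (-3.74, 0.94, -2.22) − 0.04·(-6.54, 6.68, -25.02) = (-3.4784, 0.6728, -1.2192)
q = 0.6728

0.6728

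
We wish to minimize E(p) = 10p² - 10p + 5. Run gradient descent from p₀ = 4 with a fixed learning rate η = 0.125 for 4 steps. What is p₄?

18.21875

E′(p) = 20p - 10
Step 1: E′(4) = 70; p₁ = 4 − 0.125·70 = -4.75
Step 2: E′(-4.75) = -105; p₂ = -4.75 − 0.125·(-105) = 8.375
Step 3: E′(8.375) = 157.5; p₃ = 8.375 − 0.125·157.5 = -11.3125
Step 4: E′(-11.3125) = -236.25; p₄ = -11.3125 − 0.125·(-236.25) = 18.21875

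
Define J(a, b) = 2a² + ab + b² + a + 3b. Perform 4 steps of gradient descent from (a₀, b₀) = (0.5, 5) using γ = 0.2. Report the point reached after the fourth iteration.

∇J = (4a + b + 1, a + 2b + 3)
Step 1: at (0.5, 5), ∇J = (8, 13.5) → (0.5, 5) − 0.2·(8, 13.5) = (-1.1, 2.3)
Step 2: at (-1.1, 2.3), ∇J = (-1.1, 6.5) → (-1.1, 2.3) − 0.2·(-1.1, 6.5) = (-0.88, 1)
Step 3: at (-0.88, 1), ∇J = (-1.52, 4.12) → (-0.88, 1) − 0.2·(-1.52, 4.12) = (-0.576, 0.176)
Step 4: at (-0.576, 0.176), ∇J = (-1.128, 2.776) → (-0.576, 0.176) − 0.2·(-1.128, 2.776) = (-0.3504, -0.3792)

(-0.3504, -0.3792)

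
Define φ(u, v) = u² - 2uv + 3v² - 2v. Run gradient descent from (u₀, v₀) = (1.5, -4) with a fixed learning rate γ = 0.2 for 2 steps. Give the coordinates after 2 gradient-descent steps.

∇φ = (2u - 2v, -2u + 6v - 2)
Step 1: at (1.5, -4), ∇φ = (11, -29) → (1.5, -4) − 0.2·(11, -29) = (-0.7, 1.8)
Step 2: at (-0.7, 1.8), ∇φ = (-5, 10.2) → (-0.7, 1.8) − 0.2·(-5, 10.2) = (0.3, -0.24)

(0.3, -0.24)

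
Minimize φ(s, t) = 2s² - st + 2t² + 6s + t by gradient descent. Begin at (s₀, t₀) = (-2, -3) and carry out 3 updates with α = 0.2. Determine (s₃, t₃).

∇φ = (4s - t + 6, -s + 4t + 1)
(s₁, t₁) = (-2, -3) − 0.2·(1, -9) = (-2.2, -1.2)
(s₂, t₂) = (-2.2, -1.2) − 0.2·(-1.6, -1.6) = (-1.88, -0.88)
(s₃, t₃) = (-1.88, -0.88) − 0.2·(-0.64, -0.64) = (-1.752, -0.752)

(-1.752, -0.752)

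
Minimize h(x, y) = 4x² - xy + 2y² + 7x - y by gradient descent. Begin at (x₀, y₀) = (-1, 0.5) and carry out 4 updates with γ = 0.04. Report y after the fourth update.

∇h = (8x - y + 7, -x + 4y - 1)
Step 1: at (-1, 0.5), ∇h = (-1.5, 2) → (-1, 0.5) − 0.04·(-1.5, 2) = (-0.94, 0.42)
Step 2: at (-0.94, 0.42), ∇h = (-0.94, 1.62) → (-0.94, 0.42) − 0.04·(-0.94, 1.62) = (-0.9024, 0.3552)
Step 3: at (-0.9024, 0.3552), ∇h = (-0.5744, 1.3232) → (-0.9024, 0.3552) − 0.04·(-0.5744, 1.3232) = (-0.879424, 0.302272)
Step 4: at (-0.879424, 0.302272), ∇h = (-0.337664, 1.088512) → (-0.879424, 0.302272) − 0.04·(-0.337664, 1.088512) = (-0.86591744, 0.25873152)
y = 0.25873152

0.25873152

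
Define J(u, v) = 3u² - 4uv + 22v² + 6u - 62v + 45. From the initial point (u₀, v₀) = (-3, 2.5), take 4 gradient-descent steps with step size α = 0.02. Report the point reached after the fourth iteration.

(-1.80258304, 1.22247296)

∇J = (6u - 4v + 6, -4u + 44v - 62)
Step 1: at (-3, 2.5), ∇J = (-22, 60) → (-3, 2.5) − 0.02·(-22, 60) = (-2.56, 1.3)
Step 2: at (-2.56, 1.3), ∇J = (-14.56, 5.44) → (-2.56, 1.3) − 0.02·(-14.56, 5.44) = (-2.2688, 1.1912)
Step 3: at (-2.2688, 1.1912), ∇J = (-12.3776, -0.512) → (-2.2688, 1.1912) − 0.02·(-12.3776, -0.512) = (-2.021248, 1.20144)
Step 4: at (-2.021248, 1.20144), ∇J = (-10.933248, -1.051648) → (-2.021248, 1.20144) − 0.02·(-10.933248, -1.051648) = (-1.80258304, 1.22247296)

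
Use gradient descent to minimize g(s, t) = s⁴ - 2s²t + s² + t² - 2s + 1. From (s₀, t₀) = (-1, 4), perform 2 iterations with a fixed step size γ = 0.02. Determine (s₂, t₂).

∇g = (4s³ - 4st + 2s - 2, -2s² + 2t)
Step 1: at (-1, 4), ∇g = (8, 6) → (-1, 4) − 0.02·(8, 6) = (-1.16, 3.88)
Step 2: at (-1.16, 3.88), ∇g = (7.439616, 5.0688) → (-1.16, 3.88) − 0.02·(7.439616, 5.0688) = (-1.30879232, 3.778624)

(-1.30879232, 3.778624)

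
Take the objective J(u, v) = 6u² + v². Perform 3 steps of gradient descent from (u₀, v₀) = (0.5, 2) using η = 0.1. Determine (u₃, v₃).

(-0.004, 1.024)

∇J = (12u, 2v)
Step 1: at (0.5, 2), ∇J = (6, 4) → (0.5, 2) − 0.1·(6, 4) = (-0.1, 1.6)
Step 2: at (-0.1, 1.6), ∇J = (-1.2, 3.2) → (-0.1, 1.6) − 0.1·(-1.2, 3.2) = (0.02, 1.28)
Step 3: at (0.02, 1.28), ∇J = (0.24, 2.56) → (0.02, 1.28) − 0.1·(0.24, 2.56) = (-0.004, 1.024)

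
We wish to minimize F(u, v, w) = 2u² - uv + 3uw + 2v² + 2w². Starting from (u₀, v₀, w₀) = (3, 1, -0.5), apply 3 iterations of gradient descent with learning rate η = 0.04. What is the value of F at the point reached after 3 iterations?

∇F = (4u - v + 3w, -u + 4v, 3u + 4w)
Step 1: at (3, 1, -0.5), ∇F = (9.5, 1, 7) → (3, 1, -0.5) − 0.04·(9.5, 1, 7) = (2.62, 0.96, -0.78)
Step 2: at (2.62, 0.96, -0.78), ∇F = (7.18, 1.22, 4.74) → (2.62, 0.96, -0.78) − 0.04·(7.18, 1.22, 4.74) = (2.3328, 0.9112, -0.9696)
Step 3: at (2.3328, 0.9112, -0.9696), ∇F = (5.5112, 1.312, 3.12) → (2.3328, 0.9112, -0.9696) − 0.04·(5.5112, 1.312, 3.12) = (2.112352, 0.85872, -1.0944)
F(2.112352, 0.85872, -1.0944) = 4.045091744768

4.045091744768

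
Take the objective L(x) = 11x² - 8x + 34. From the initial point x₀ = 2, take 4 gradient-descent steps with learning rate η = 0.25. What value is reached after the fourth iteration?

671.375

L′(x) = 22x - 8
x₁ = 2 − 0.25·36 = -7
x₂ = -7 − 0.25·(-162) = 33.5
x₃ = 33.5 − 0.25·729 = -148.75
x₄ = -148.75 − 0.25·(-3280.5) = 671.375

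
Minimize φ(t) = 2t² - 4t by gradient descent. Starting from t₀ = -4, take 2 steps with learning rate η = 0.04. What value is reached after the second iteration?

-2.528

φ′(t) = 4t - 4
t₁ = -4 − 0.04·(-20) = -3.2
t₂ = -3.2 − 0.04·(-16.8) = -2.528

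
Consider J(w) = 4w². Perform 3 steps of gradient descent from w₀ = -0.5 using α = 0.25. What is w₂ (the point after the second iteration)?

J′(w) = 8w
Step 1: J′(-0.5) = -4; w₁ = -0.5 − 0.25·(-4) = 0.5
Step 2: J′(0.5) = 4; w₂ = 0.5 − 0.25·4 = -0.5

-0.5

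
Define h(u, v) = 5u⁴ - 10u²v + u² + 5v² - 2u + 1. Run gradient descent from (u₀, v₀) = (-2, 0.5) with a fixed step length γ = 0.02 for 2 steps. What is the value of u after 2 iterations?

1.0533248

∇h = (20u³ - 20uv + 2u - 2, -10u² + 10v)
(u₁, v₁) = (-2, 0.5) − 0.02·(-146, -35) = (0.92, 1.2)
(u₂, v₂) = (0.92, 1.2) − 0.02·(-6.66624, 3.536) = (1.0533248, 1.12928)
u = 1.0533248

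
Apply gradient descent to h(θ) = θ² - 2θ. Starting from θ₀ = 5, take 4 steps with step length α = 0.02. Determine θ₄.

4.39738624

h′(θ) = 2θ - 2
θ₁ = 5 − 0.02·8 = 4.84
θ₂ = 4.84 − 0.02·7.68 = 4.6864
θ₃ = 4.6864 − 0.02·7.3728 = 4.538944
θ₄ = 4.538944 − 0.02·7.077888 = 4.39738624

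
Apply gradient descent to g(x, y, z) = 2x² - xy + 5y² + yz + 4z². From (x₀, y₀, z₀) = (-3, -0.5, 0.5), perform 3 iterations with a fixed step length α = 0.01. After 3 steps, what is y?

∇g = (4x - y, -x + 10y + z, y + 8z)
Step 1: at (-3, -0.5, 0.5), ∇g = (-11.5, -1.5, 3.5) → (-3, -0.5, 0.5) − 0.01·(-11.5, -1.5, 3.5) = (-2.885, -0.485, 0.465)
Step 2: at (-2.885, -0.485, 0.465), ∇g = (-11.055, -1.5, 3.235) → (-2.885, -0.485, 0.465) − 0.01·(-11.055, -1.5, 3.235) = (-2.77445, -0.47, 0.43265)
Step 3: at (-2.77445, -0.47, 0.43265), ∇g = (-10.6278, -1.4929, 2.9912) → (-2.77445, -0.47, 0.43265) − 0.01·(-10.6278, -1.4929, 2.9912) = (-2.668172, -0.455071, 0.402738)
y = -0.455071

-0.455071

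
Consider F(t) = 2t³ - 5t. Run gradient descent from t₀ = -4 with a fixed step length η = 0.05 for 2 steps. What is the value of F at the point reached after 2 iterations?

-55104.50502407709375

F′(t) = 6t² - 5
Step 1: F′(-4) = 91; t₁ = -4 − 0.05·91 = -8.55
Step 2: F′(-8.55) = 433.615; t₂ = -8.55 − 0.05·433.615 = -30.23075
F(-30.23075) = -55104.50502407709375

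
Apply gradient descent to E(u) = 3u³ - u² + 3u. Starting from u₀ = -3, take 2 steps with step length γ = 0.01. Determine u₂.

-5.3769

E′(u) = 9u² - 2u + 3
Step 1: E′(-3) = 90; u₁ = -3 − 0.01·90 = -3.9
Step 2: E′(-3.9) = 147.69; u₂ = -3.9 − 0.01·147.69 = -5.3769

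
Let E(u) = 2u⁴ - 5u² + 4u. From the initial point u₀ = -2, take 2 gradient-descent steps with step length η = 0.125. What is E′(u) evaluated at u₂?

-71261.875

E′(u) = 8u³ - 10u + 4
u₁ = -2 − 0.125·(-40) = 3
u₂ = 3 − 0.125·190 = -20.75
E′(u) at (-20.75) = -71261.875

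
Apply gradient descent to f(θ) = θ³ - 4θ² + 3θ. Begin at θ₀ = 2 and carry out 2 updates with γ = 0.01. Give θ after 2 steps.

2.019597

f′(θ) = 3θ² - 8θ + 3
θ₁ = 2 − 0.01·(-1) = 2.01
θ₂ = 2.01 − 0.01·(-0.9597) = 2.019597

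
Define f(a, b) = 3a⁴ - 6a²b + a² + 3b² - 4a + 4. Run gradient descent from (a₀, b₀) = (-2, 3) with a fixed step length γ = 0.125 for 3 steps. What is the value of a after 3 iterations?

5.890625

∇f = (12a³ - 12ab + 2a - 4, -6a² + 6b)
(a₁, b₁) = (-2, 3) − 0.125·(-32, -6) = (2, 3.75)
(a₂, b₂) = (2, 3.75) − 0.125·(6, -1.5) = (1.25, 3.9375)
(a₃, b₃) = (1.25, 3.9375) − 0.125·(-37.125, 14.25) = (5.890625, 2.15625)
a = 5.890625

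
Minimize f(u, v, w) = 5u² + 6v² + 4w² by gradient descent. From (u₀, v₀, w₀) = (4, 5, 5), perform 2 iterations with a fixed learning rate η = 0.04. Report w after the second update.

∇f = (10u, 12v, 8w)
(u₁, v₁, w₁) = (4, 5, 5) − 0.04·(40, 60, 40) = (2.4, 2.6, 3.4)
(u₂, v₂, w₂) = (2.4, 2.6, 3.4) − 0.04·(24, 31.2, 27.2) = (1.44, 1.352, 2.312)
w = 2.312

2.312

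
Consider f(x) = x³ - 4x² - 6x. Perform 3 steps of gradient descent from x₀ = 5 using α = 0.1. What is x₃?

3.2990253

f′(x) = 3x² - 8x - 6
Step 1: f′(5) = 29; x₁ = 5 − 0.1·29 = 2.1
Step 2: f′(2.1) = -9.57; x₂ = 2.1 − 0.1·(-9.57) = 3.057
Step 3: f′(3.057) = -2.420253; x₃ = 3.057 − 0.1·(-2.420253) = 3.2990253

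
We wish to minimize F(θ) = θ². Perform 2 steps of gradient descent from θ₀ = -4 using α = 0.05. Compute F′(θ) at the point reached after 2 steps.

-6.48

F′(θ) = 2θ
Step 1: F′(-4) = -8; θ₁ = -4 − 0.05·(-8) = -3.6
Step 2: F′(-3.6) = -7.2; θ₂ = -3.6 − 0.05·(-7.2) = -3.24
F′(θ) at (-3.24) = -6.48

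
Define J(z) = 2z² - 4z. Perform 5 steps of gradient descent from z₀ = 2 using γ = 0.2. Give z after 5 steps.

J′(z) = 4z - 4
z₁ = 2 − 0.2·4 = 1.2
z₂ = 1.2 − 0.2·0.8 = 1.04
z₃ = 1.04 − 0.2·0.16 = 1.008
z₄ = 1.008 − 0.2·0.032 = 1.0016
z₅ = 1.0016 − 0.2·0.0064 = 1.00032

1.00032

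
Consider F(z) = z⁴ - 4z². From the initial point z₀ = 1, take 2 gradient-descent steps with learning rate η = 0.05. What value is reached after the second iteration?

F′(z) = 4z³ - 8z
z₁ = 1 − 0.05·(-4) = 1.2
z₂ = 1.2 − 0.05·(-2.688) = 1.3344

1.3344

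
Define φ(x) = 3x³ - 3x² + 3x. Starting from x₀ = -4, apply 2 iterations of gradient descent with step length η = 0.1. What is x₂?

φ′(x) = 9x² - 6x + 3
Step 1: φ′(-4) = 171; x₁ = -4 − 0.1·171 = -21.1
Step 2: φ′(-21.1) = 4136.49; x₂ = -21.1 − 0.1·4136.49 = -434.749

-434.749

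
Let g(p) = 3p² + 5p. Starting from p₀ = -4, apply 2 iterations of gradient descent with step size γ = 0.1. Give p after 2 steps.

g′(p) = 6p + 5
Step 1: g′(-4) = -19; p₁ = -4 − 0.1·(-19) = -2.1
Step 2: g′(-2.1) = -7.6; p₂ = -2.1 − 0.1·(-7.6) = -1.34

-1.34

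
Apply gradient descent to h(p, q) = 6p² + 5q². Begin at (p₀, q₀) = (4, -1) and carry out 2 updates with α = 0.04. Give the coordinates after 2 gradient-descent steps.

∇h = (12p, 10q)
Step 1: at (4, -1), ∇h = (48, -10) → (4, -1) − 0.04·(48, -10) = (2.08, -0.6)
Step 2: at (2.08, -0.6), ∇h = (24.96, -6) → (2.08, -0.6) − 0.04·(24.96, -6) = (1.0816, -0.36)

(1.0816, -0.36)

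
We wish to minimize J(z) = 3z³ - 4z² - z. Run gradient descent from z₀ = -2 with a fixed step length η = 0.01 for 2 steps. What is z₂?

-3.267809

J′(z) = 9z² - 8z - 1
Step 1: J′(-2) = 51; z₁ = -2 − 0.01·51 = -2.51
Step 2: J′(-2.51) = 75.7809; z₂ = -2.51 − 0.01·75.7809 = -3.267809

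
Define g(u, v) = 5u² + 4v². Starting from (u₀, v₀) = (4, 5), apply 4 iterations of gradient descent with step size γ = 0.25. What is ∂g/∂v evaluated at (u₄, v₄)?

∇g = (10u, 8v)
Step 1: at (4, 5), ∇g = (40, 40) → (4, 5) − 0.25·(40, 40) = (-6, -5)
Step 2: at (-6, -5), ∇g = (-60, -40) → (-6, -5) − 0.25·(-60, -40) = (9, 5)
Step 3: at (9, 5), ∇g = (90, 40) → (9, 5) − 0.25·(90, 40) = (-13.5, -5)
Step 4: at (-13.5, -5), ∇g = (-135, -40) → (-13.5, -5) − 0.25·(-135, -40) = (20.25, 5)
∂g/∂v at (20.25, 5) = 40

40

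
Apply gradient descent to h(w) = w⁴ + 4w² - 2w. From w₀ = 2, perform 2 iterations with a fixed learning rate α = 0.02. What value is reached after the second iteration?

0.84642304

h′(w) = 4w³ + 8w - 2
w₁ = 2 − 0.02·46 = 1.08
w₂ = 1.08 − 0.02·11.678848 = 0.84642304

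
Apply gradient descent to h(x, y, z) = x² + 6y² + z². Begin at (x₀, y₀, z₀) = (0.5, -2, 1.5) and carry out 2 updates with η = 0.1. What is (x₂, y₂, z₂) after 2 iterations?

(0.32, -0.08, 0.96)

∇h = (2x, 12y, 2z)
Step 1: at (0.5, -2, 1.5), ∇h = (1, -24, 3) → (0.5, -2, 1.5) − 0.1·(1, -24, 3) = (0.4, 0.4, 1.2)
Step 2: at (0.4, 0.4, 1.2), ∇h = (0.8, 4.8, 2.4) → (0.4, 0.4, 1.2) − 0.1·(0.8, 4.8, 2.4) = (0.32, -0.08, 0.96)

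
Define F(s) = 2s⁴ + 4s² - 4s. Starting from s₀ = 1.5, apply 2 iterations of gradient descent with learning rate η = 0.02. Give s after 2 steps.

0.67008

F′(s) = 8s³ + 8s - 4
Step 1: F′(1.5) = 35; s₁ = 1.5 − 0.02·35 = 0.8
Step 2: F′(0.8) = 6.496; s₂ = 0.8 − 0.02·6.496 = 0.67008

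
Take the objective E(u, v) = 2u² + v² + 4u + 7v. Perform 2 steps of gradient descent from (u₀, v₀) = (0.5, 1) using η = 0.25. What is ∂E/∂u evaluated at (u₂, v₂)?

0

∇E = (4u + 4, 2v + 7)
(u₁, v₁) = (0.5, 1) − 0.25·(6, 9) = (-1, -1.25)
(u₂, v₂) = (-1, -1.25) − 0.25·(0, 4.5) = (-1, -2.375)
∂E/∂u at (-1, -2.375) = 0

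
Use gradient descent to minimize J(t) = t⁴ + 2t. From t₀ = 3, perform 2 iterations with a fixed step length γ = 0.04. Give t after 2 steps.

J′(t) = 4t³ + 2
Step 1: J′(3) = 110; t₁ = 3 − 0.04·110 = -1.4
Step 2: J′(-1.4) = -8.976; t₂ = -1.4 − 0.04·(-8.976) = -1.04096

-1.04096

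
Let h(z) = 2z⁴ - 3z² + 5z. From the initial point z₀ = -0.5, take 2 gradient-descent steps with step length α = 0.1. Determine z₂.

h′(z) = 8z³ - 6z + 5
z₁ = -0.5 − 0.1·7 = -1.2
z₂ = -1.2 − 0.1·(-1.624) = -1.0376

-1.0376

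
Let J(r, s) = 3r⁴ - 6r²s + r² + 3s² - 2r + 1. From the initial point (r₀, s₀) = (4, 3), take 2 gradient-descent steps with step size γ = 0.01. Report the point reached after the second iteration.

(-1.81724, 3.8706)

∇J = (12r³ - 12rs + 2r - 2, -6r² + 6s)
Step 1: at (4, 3), ∇J = (630, -78) → (4, 3) − 0.01·(630, -78) = (-2.3, 3.78)
Step 2: at (-2.3, 3.78), ∇J = (-48.276, -9.06) → (-2.3, 3.78) − 0.01·(-48.276, -9.06) = (-1.81724, 3.8706)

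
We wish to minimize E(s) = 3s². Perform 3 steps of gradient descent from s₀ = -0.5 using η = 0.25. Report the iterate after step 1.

E′(s) = 6s
s₁ = -0.5 − 0.25·(-3) = 0.25

0.25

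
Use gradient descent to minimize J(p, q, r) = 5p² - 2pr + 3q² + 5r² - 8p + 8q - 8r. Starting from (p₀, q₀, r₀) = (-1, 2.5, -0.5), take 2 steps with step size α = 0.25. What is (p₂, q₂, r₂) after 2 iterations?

(-1.75, -0.375, 0.25)

∇J = (10p - 2r - 8, 6q + 8, -2p + 10r - 8)
Step 1: at (-1, 2.5, -0.5), ∇J = (-17, 23, -11) → (-1, 2.5, -0.5) − 0.25·(-17, 23, -11) = (3.25, -3.25, 2.25)
Step 2: at (3.25, -3.25, 2.25), ∇J = (20, -11.5, 8) → (3.25, -3.25, 2.25) − 0.25·(20, -11.5, 8) = (-1.75, -0.375, 0.25)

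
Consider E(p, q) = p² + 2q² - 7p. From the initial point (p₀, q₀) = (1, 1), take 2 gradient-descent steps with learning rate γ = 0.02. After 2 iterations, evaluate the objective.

∇E = (2p - 7, 4q)
Step 1: at (1, 1), ∇E = (-5, 4) → (1, 1) − 0.02·(-5, 4) = (1.1, 0.92)
Step 2: at (1.1, 0.92), ∇E = (-4.8, 3.68) → (1.1, 0.92) − 0.02·(-4.8, 3.68) = (1.196, 0.8464)
E(1.196, 0.8464) = -5.50879808

-5.50879808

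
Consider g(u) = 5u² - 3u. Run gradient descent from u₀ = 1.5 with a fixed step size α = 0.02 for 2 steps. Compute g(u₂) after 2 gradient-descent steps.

2.49912

g′(u) = 10u - 3
u₁ = 1.5 − 0.02·12 = 1.26
u₂ = 1.26 − 0.02·9.6 = 1.068
g(1.068) = 2.49912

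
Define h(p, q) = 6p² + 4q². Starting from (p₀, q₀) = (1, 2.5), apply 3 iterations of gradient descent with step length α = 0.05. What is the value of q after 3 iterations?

∇h = (12p, 8q)
(p₁, q₁) = (1, 2.5) − 0.05·(12, 20) = (0.4, 1.5)
(p₂, q₂) = (0.4, 1.5) − 0.05·(4.8, 12) = (0.16, 0.9)
(p₃, q₃) = (0.16, 0.9) − 0.05·(1.92, 7.2) = (0.064, 0.54)
q = 0.54

0.54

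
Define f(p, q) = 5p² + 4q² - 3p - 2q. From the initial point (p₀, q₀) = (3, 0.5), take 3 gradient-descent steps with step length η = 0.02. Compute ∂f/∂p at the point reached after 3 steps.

∇f = (10p - 3, 8q - 2)
(p₁, q₁) = (3, 0.5) − 0.02·(27, 2) = (2.46, 0.46)
(p₂, q₂) = (2.46, 0.46) − 0.02·(21.6, 1.68) = (2.028, 0.4264)
(p₃, q₃) = (2.028, 0.4264) − 0.02·(17.28, 1.4112) = (1.6824, 0.398176)
∂f/∂p at (1.6824, 0.398176) = 13.824

13.824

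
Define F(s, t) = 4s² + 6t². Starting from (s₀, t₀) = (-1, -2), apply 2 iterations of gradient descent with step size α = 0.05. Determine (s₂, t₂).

(-0.36, -0.32)

∇F = (8s, 12t)
Step 1: at (-1, -2), ∇F = (-8, -24) → (-1, -2) − 0.05·(-8, -24) = (-0.6, -0.8)
Step 2: at (-0.6, -0.8), ∇F = (-4.8, -9.6) → (-0.6, -0.8) − 0.05·(-4.8, -9.6) = (-0.36, -0.32)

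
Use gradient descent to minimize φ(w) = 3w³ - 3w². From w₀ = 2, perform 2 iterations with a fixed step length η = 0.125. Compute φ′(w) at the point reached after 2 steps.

91.640625

φ′(w) = 9w² - 6w
w₁ = 2 − 0.125·24 = -1
w₂ = -1 − 0.125·15 = -2.875
φ′(w) at (-2.875) = 91.640625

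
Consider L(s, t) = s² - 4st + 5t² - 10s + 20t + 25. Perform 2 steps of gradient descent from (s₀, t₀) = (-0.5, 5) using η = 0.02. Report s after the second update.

0.6

∇L = (2s - 4t - 10, -4s + 10t + 20)
Step 1: at (-0.5, 5), ∇L = (-31, 72) → (-0.5, 5) − 0.02·(-31, 72) = (0.12, 3.56)
Step 2: at (0.12, 3.56), ∇L = (-24, 55.12) → (0.12, 3.56) − 0.02·(-24, 55.12) = (0.6, 2.4576)
s = 0.6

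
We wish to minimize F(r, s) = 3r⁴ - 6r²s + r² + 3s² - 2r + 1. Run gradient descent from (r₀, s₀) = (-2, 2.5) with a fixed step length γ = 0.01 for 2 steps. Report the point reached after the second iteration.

∇F = (12r³ - 12rs + 2r - 2, -6r² + 6s)
(r₁, s₁) = (-2, 2.5) − 0.01·(-42, -9) = (-1.58, 2.59)
(r₂, s₂) = (-1.58, 2.59) − 0.01·(-3.385344, 0.5616) = (-1.54614656, 2.584384)

(-1.54614656, 2.584384)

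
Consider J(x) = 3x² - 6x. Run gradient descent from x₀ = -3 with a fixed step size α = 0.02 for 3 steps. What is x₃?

J′(x) = 6x - 6
Step 1: J′(-3) = -24; x₁ = -3 − 0.02·(-24) = -2.52
Step 2: J′(-2.52) = -21.12; x₂ = -2.52 − 0.02·(-21.12) = -2.0976
Step 3: J′(-2.0976) = -18.5856; x₃ = -2.0976 − 0.02·(-18.5856) = -1.725888

-1.725888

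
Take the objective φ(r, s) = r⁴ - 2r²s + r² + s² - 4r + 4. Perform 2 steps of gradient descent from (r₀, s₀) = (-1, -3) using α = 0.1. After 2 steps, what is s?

∇φ = (4r³ - 4rs + 2r - 4, -2r² + 2s)
(r₁, s₁) = (-1, -3) − 0.1·(-22, -8) = (1.2, -2.2)
(r₂, s₂) = (1.2, -2.2) − 0.1·(15.872, -7.28) = (-0.3872, -1.472)
s = -1.472

-1.472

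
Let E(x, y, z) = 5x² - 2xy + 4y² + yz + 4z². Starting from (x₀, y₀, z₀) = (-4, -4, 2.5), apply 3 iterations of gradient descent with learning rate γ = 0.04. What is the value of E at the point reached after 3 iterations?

20.05135591424

∇E = (10x - 2y, -2x + 8y + z, y + 8z)
Step 1: at (-4, -4, 2.5), ∇E = (-32, -21.5, 16) → (-4, -4, 2.5) − 0.04·(-32, -21.5, 16) = (-2.72, -3.14, 1.86)
Step 2: at (-2.72, -3.14, 1.86), ∇E = (-20.92, -17.82, 11.74) → (-2.72, -3.14, 1.86) − 0.04·(-20.92, -17.82, 11.74) = (-1.8832, -2.4272, 1.3904)
Step 3: at (-1.8832, -2.4272, 1.3904), ∇E = (-13.9776, -14.2608, 8.696) → (-1.8832, -2.4272, 1.3904) − 0.04·(-13.9776, -14.2608, 8.696) = (-1.324096, -1.856768, 1.04256)
E(-1.324096, -1.856768, 1.04256) = 20.05135591424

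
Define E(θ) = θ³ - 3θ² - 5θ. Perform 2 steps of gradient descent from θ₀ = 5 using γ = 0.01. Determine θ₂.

E′(θ) = 3θ² - 6θ - 5
θ₁ = 5 − 0.01·40 = 4.6
θ₂ = 4.6 − 0.01·30.88 = 4.2912

4.2912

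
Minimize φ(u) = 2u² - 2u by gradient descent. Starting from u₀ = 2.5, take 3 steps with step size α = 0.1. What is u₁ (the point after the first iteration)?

1.7

φ′(u) = 4u - 2
u₁ = 2.5 − 0.1·8 = 1.7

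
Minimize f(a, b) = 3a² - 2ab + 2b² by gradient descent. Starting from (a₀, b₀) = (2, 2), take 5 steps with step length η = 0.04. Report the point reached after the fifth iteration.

∇f = (6a - 2b, -2a + 4b)
(a₁, b₁) = (2, 2) − 0.04·(8, 4) = (1.68, 1.84)
(a₂, b₂) = (1.68, 1.84) − 0.04·(6.4, 4) = (1.424, 1.68)
(a₃, b₃) = (1.424, 1.68) − 0.04·(5.184, 3.872) = (1.21664, 1.52512)
(a₄, b₄) = (1.21664, 1.52512) − 0.04·(4.2496, 3.6672) = (1.046656, 1.378432)
(a₅, b₅) = (1.046656, 1.378432) − 0.04·(3.523072, 3.420416) = (0.90573312, 1.24161536)

(0.90573312, 1.24161536)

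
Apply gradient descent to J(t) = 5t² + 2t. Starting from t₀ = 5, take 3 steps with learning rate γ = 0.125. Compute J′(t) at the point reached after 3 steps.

J′(t) = 10t + 2
Step 1: J′(5) = 52; t₁ = 5 − 0.125·52 = -1.5
Step 2: J′(-1.5) = -13; t₂ = -1.5 − 0.125·(-13) = 0.125
Step 3: J′(0.125) = 3.25; t₃ = 0.125 − 0.125·3.25 = -0.28125
J′(t) at (-0.28125) = -0.8125

-0.8125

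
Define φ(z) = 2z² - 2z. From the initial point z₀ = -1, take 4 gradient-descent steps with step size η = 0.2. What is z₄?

0.4976

φ′(z) = 4z - 2
z₁ = -1 − 0.2·(-6) = 0.2
z₂ = 0.2 − 0.2·(-1.2) = 0.44
z₃ = 0.44 − 0.2·(-0.24) = 0.488
z₄ = 0.488 − 0.2·(-0.048) = 0.4976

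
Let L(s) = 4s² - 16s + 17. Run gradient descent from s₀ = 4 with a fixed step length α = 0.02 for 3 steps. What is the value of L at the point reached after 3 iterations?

L′(s) = 8s - 16
Step 1: L′(4) = 16; s₁ = 4 − 0.02·16 = 3.68
Step 2: L′(3.68) = 13.44; s₂ = 3.68 − 0.02·13.44 = 3.4112
Step 3: L′(3.4112) = 11.2896; s₃ = 3.4112 − 0.02·11.2896 = 3.185408
L(3.185408) = 6.620768505856

6.620768505856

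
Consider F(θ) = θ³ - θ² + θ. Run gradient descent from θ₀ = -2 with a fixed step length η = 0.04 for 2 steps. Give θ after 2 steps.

-3.796288

F′(θ) = 3θ² - 2θ + 1
θ₁ = -2 − 0.04·17 = -2.68
θ₂ = -2.68 − 0.04·27.9072 = -3.796288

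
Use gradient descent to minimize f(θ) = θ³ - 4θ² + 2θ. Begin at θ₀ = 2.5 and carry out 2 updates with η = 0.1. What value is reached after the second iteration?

f′(θ) = 3θ² - 8θ + 2
Step 1: f′(2.5) = 0.75; θ₁ = 2.5 − 0.1·0.75 = 2.425
Step 2: f′(2.425) = 0.241875; θ₂ = 2.425 − 0.1·0.241875 = 2.4008125

2.4008125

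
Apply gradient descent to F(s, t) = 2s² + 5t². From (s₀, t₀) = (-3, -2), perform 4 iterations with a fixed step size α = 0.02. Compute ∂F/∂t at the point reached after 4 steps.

-8.192

∇F = (4s, 10t)
(s₁, t₁) = (-3, -2) − 0.02·(-12, -20) = (-2.76, -1.6)
(s₂, t₂) = (-2.76, -1.6) − 0.02·(-11.04, -16) = (-2.5392, -1.28)
(s₃, t₃) = (-2.5392, -1.28) − 0.02·(-10.1568, -12.8) = (-2.336064, -1.024)
(s₄, t₄) = (-2.336064, -1.024) − 0.02·(-9.344256, -10.24) = (-2.14917888, -0.8192)
∂F/∂t at (-2.14917888, -0.8192) = -8.192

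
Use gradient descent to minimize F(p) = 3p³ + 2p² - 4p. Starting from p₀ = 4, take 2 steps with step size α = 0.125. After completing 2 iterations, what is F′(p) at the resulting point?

692098.2275390625

F′(p) = 9p² + 4p - 4
Step 1: F′(4) = 156; p₁ = 4 − 0.125·156 = -15.5
Step 2: F′(-15.5) = 2096.25; p₂ = -15.5 − 0.125·2096.25 = -277.53125
F′(p) at (-277.53125) = 692098.2275390625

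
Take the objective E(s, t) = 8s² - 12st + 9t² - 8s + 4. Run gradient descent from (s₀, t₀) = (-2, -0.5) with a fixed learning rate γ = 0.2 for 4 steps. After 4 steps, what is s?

-423.4784

∇E = (16s - 12t - 8, -12s + 18t)
(s₁, t₁) = (-2, -0.5) − 0.2·(-34, 15) = (4.8, -3.5)
(s₂, t₂) = (4.8, -3.5) − 0.2·(110.8, -120.6) = (-17.36, 20.62)
(s₃, t₃) = (-17.36, 20.62) − 0.2·(-533.2, 579.48) = (89.28, -95.276)
(s₄, t₄) = (89.28, -95.276) − 0.2·(2563.792, -2786.328) = (-423.4784, 461.9896)
s = -423.4784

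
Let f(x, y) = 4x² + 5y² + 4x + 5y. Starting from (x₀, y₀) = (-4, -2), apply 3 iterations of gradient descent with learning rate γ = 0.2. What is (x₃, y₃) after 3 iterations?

∇f = (8x + 4, 10y + 5)
(x₁, y₁) = (-4, -2) − 0.2·(-28, -15) = (1.6, 1)
(x₂, y₂) = (1.6, 1) − 0.2·(16.8, 15) = (-1.76, -2)
(x₃, y₃) = (-1.76, -2) − 0.2·(-10.08, -15) = (0.256, 1)

(0.256, 1)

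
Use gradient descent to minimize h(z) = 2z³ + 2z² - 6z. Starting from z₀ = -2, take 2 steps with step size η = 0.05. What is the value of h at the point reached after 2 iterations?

-44.37021875

h′(z) = 6z² + 4z - 6
z₁ = -2 − 0.05·10 = -2.5
z₂ = -2.5 − 0.05·21.5 = -3.575
h(-3.575) = -44.37021875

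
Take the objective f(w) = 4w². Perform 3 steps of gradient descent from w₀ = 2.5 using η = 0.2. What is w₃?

f′(w) = 8w
Step 1: f′(2.5) = 20; w₁ = 2.5 − 0.2·20 = -1.5
Step 2: f′(-1.5) = -12; w₂ = -1.5 − 0.2·(-12) = 0.9
Step 3: f′(0.9) = 7.2; w₃ = 0.9 − 0.2·7.2 = -0.54

-0.54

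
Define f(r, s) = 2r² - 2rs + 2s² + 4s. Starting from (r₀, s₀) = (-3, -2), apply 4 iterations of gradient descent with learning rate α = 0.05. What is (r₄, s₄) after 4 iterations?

(-1.8509, -2.1174)

∇f = (4r - 2s, -2r + 4s + 4)
(r₁, s₁) = (-3, -2) − 0.05·(-8, 2) = (-2.6, -2.1)
(r₂, s₂) = (-2.6, -2.1) − 0.05·(-6.2, 0.8) = (-2.29, -2.14)
(r₃, s₃) = (-2.29, -2.14) − 0.05·(-4.88, 0.02) = (-2.046, -2.141)
(r₄, s₄) = (-2.046, -2.141) − 0.05·(-3.902, -0.472) = (-1.8509, -2.1174)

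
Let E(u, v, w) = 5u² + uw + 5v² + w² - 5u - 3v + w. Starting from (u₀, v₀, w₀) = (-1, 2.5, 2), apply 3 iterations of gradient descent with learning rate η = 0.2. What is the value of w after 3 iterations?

0.088

∇E = (10u + w - 5, 10v - 3, u + 2w + 1)
(u₁, v₁, w₁) = (-1, 2.5, 2) − 0.2·(-13, 22, 4) = (1.6, -1.9, 1.2)
(u₂, v₂, w₂) = (1.6, -1.9, 1.2) − 0.2·(12.2, -22, 5) = (-0.84, 2.5, 0.2)
(u₃, v₃, w₃) = (-0.84, 2.5, 0.2) − 0.2·(-13.2, 22, 0.56) = (1.8, -1.9, 0.088)
w = 0.088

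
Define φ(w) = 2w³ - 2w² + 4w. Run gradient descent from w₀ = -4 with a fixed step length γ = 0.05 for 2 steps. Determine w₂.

φ′(w) = 6w² - 4w + 4
w₁ = -4 − 0.05·116 = -9.8
w₂ = -9.8 − 0.05·619.44 = -40.772

-40.772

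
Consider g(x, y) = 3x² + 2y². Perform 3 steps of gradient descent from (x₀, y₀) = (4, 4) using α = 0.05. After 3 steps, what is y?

2.048

∇g = (6x, 4y)
(x₁, y₁) = (4, 4) − 0.05·(24, 16) = (2.8, 3.2)
(x₂, y₂) = (2.8, 3.2) − 0.05·(16.8, 12.8) = (1.96, 2.56)
(x₃, y₃) = (1.96, 2.56) − 0.05·(11.76, 10.24) = (1.372, 2.048)
y = 2.048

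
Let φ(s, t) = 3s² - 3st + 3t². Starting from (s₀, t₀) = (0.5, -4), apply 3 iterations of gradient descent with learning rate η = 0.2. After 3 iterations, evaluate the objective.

11.981568

∇φ = (6s - 3t, -3s + 6t)
Step 1: at (0.5, -4), ∇φ = (15, -25.5) → (0.5, -4) − 0.2·(15, -25.5) = (-2.5, 1.1)
Step 2: at (-2.5, 1.1), ∇φ = (-18.3, 14.1) → (-2.5, 1.1) − 0.2·(-18.3, 14.1) = (1.16, -1.72)
Step 3: at (1.16, -1.72), ∇φ = (12.12, -13.8) → (1.16, -1.72) − 0.2·(12.12, -13.8) = (-1.264, 1.04)
φ(-1.264, 1.04) = 11.981568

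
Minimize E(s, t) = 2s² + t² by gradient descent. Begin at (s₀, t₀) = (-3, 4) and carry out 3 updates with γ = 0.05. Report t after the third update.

2.916

∇E = (4s, 2t)
Step 1: at (-3, 4), ∇E = (-12, 8) → (-3, 4) − 0.05·(-12, 8) = (-2.4, 3.6)
Step 2: at (-2.4, 3.6), ∇E = (-9.6, 7.2) → (-2.4, 3.6) − 0.05·(-9.6, 7.2) = (-1.92, 3.24)
Step 3: at (-1.92, 3.24), ∇E = (-7.68, 6.48) → (-1.92, 3.24) − 0.05·(-7.68, 6.48) = (-1.536, 2.916)
t = 2.916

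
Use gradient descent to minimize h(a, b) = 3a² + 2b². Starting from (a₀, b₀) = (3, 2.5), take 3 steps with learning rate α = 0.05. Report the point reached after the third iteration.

∇h = (6a, 4b)
(a₁, b₁) = (3, 2.5) − 0.05·(18, 10) = (2.1, 2)
(a₂, b₂) = (2.1, 2) − 0.05·(12.6, 8) = (1.47, 1.6)
(a₃, b₃) = (1.47, 1.6) − 0.05·(8.82, 6.4) = (1.029, 1.28)

(1.029, 1.28)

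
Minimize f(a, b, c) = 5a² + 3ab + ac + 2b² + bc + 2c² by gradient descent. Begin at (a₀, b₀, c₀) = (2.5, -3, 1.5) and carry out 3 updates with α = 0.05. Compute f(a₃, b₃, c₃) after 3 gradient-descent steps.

∇f = (10a + 3b + c, 3a + 4b + c, a + b + 4c)
Step 1: at (2.5, -3, 1.5), ∇f = (17.5, -3, 5.5) → (2.5, -3, 1.5) − 0.05·(17.5, -3, 5.5) = (1.625, -2.85, 1.225)
Step 2: at (1.625, -2.85, 1.225), ∇f = (8.925, -5.3, 3.675) → (1.625, -2.85, 1.225) − 0.05·(8.925, -5.3, 3.675) = (1.17875, -2.585, 1.04125)
Step 3: at (1.17875, -2.585, 1.04125), ∇f = (5.07375, -5.7625, 2.75875) → (1.17875, -2.585, 1.04125) − 0.05·(5.07375, -5.7625, 2.75875) = (0.9250625, -2.296875, 0.9033125)
f(0.9250625, -2.296875, 0.9033125) = 8.848485453125

8.848485453125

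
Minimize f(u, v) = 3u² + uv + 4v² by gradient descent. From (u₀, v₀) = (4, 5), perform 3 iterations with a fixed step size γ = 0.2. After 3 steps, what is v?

∇f = (6u + v, u + 8v)
Step 1: at (4, 5), ∇f = (29, 44) → (4, 5) − 0.2·(29, 44) = (-1.8, -3.8)
Step 2: at (-1.8, -3.8), ∇f = (-14.6, -32.2) → (-1.8, -3.8) − 0.2·(-14.6, -32.2) = (1.12, 2.64)
Step 3: at (1.12, 2.64), ∇f = (9.36, 22.24) → (1.12, 2.64) − 0.2·(9.36, 22.24) = (-0.752, -1.808)
v = -1.808

-1.808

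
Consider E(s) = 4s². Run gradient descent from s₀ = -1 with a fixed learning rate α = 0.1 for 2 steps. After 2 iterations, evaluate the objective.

0.0064

E′(s) = 8s
Step 1: E′(-1) = -8; s₁ = -1 − 0.1·(-8) = -0.2
Step 2: E′(-0.2) = -1.6; s₂ = -0.2 − 0.1·(-1.6) = -0.04
E(-0.04) = 0.0064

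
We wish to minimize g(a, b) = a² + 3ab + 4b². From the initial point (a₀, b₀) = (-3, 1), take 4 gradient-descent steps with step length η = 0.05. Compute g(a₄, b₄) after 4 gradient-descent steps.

∇g = (2a + 3b, 3a + 8b)
Step 1: at (-3, 1), ∇g = (-3, -1) → (-3, 1) − 0.05·(-3, -1) = (-2.85, 1.05)
Step 2: at (-2.85, 1.05), ∇g = (-2.55, -0.15) → (-2.85, 1.05) − 0.05·(-2.55, -0.15) = (-2.7225, 1.0575)
Step 3: at (-2.7225, 1.0575), ∇g = (-2.2725, 0.2925) → (-2.7225, 1.0575) − 0.05·(-2.2725, 0.2925) = (-2.608875, 1.042875)
Step 4: at (-2.608875, 1.042875), ∇g = (-2.089125, 0.516375) → (-2.608875, 1.042875) − 0.05·(-2.089125, 0.516375) = (-2.50441875, 1.01705625)
g(-2.50441875, 1.01705625) = 2.76832271109375

2.76832271109375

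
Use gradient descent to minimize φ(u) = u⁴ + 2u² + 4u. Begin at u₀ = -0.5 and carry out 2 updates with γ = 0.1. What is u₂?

-0.68015

φ′(u) = 4u³ + 4u + 4
Step 1: φ′(-0.5) = 1.5; u₁ = -0.5 − 0.1·1.5 = -0.65
Step 2: φ′(-0.65) = 0.3015; u₂ = -0.65 − 0.1·0.3015 = -0.68015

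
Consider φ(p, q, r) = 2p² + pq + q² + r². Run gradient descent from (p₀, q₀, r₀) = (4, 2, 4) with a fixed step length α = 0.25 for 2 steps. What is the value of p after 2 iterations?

∇φ = (4p + q, p + 2q, 2r)
Step 1: at (4, 2, 4), ∇φ = (18, 8, 8) → (4, 2, 4) − 0.25·(18, 8, 8) = (-0.5, 0, 2)
Step 2: at (-0.5, 0, 2), ∇φ = (-2, -0.5, 4) → (-0.5, 0, 2) − 0.25·(-2, -0.5, 4) = (0, 0.125, 1)
p = 0

0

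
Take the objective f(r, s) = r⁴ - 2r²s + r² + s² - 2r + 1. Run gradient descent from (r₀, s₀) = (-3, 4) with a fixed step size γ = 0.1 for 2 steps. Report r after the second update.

-11.1088

∇f = (4r³ - 4rs + 2r - 2, -2r² + 2s)
Step 1: at (-3, 4), ∇f = (-68, -10) → (-3, 4) − 0.1·(-68, -10) = (3.8, 5)
Step 2: at (3.8, 5), ∇f = (149.088, -18.88) → (3.8, 5) − 0.1·(149.088, -18.88) = (-11.1088, 6.888)
r = -11.1088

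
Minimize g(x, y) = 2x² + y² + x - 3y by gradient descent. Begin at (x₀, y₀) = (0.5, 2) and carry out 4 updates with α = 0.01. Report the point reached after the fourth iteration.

∇g = (4x + 1, 2y - 3)
Step 1: at (0.5, 2), ∇g = (3, 1) → (0.5, 2) − 0.01·(3, 1) = (0.47, 1.99)
Step 2: at (0.47, 1.99), ∇g = (2.88, 0.98) → (0.47, 1.99) − 0.01·(2.88, 0.98) = (0.4412, 1.9802)
Step 3: at (0.4412, 1.9802), ∇g = (2.7648, 0.9604) → (0.4412, 1.9802) − 0.01·(2.7648, 0.9604) = (0.413552, 1.970596)
Step 4: at (0.413552, 1.970596), ∇g = (2.654208, 0.941192) → (0.413552, 1.970596) − 0.01·(2.654208, 0.941192) = (0.38700992, 1.96118408)

(0.38700992, 1.96118408)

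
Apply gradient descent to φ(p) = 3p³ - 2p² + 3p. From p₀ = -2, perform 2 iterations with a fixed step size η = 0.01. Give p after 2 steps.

φ′(p) = 9p² - 4p + 3
p₁ = -2 − 0.01·47 = -2.47
p₂ = -2.47 − 0.01·67.7881 = -3.147881

-3.147881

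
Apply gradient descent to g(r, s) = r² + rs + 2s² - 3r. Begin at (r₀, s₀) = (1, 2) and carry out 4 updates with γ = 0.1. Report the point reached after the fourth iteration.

∇g = (2r + s - 3, r + 4s)
(r₁, s₁) = (1, 2) − 0.1·(1, 9) = (0.9, 1.1)
(r₂, s₂) = (0.9, 1.1) − 0.1·(-0.1, 5.3) = (0.91, 0.57)
(r₃, s₃) = (0.91, 0.57) − 0.1·(-0.61, 3.19) = (0.971, 0.251)
(r₄, s₄) = (0.971, 0.251) − 0.1·(-0.807, 1.975) = (1.0517, 0.0535)

(1.0517, 0.0535)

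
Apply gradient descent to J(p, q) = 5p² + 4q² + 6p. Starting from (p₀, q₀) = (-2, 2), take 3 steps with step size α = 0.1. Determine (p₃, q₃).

(-0.6, 0.016)

∇J = (10p + 6, 8q)
Step 1: at (-2, 2), ∇J = (-14, 16) → (-2, 2) − 0.1·(-14, 16) = (-0.6, 0.4)
Step 2: at (-0.6, 0.4), ∇J = (0, 3.2) → (-0.6, 0.4) − 0.1·(0, 3.2) = (-0.6, 0.08)
Step 3: at (-0.6, 0.08), ∇J = (0, 0.64) → (-0.6, 0.08) − 0.1·(0, 0.64) = (-0.6, 0.016)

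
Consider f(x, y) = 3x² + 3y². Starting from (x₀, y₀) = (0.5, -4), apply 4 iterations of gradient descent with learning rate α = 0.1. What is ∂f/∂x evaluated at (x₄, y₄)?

0.0768

∇f = (6x, 6y)
Step 1: at (0.5, -4), ∇f = (3, -24) → (0.5, -4) − 0.1·(3, -24) = (0.2, -1.6)
Step 2: at (0.2, -1.6), ∇f = (1.2, -9.6) → (0.2, -1.6) − 0.1·(1.2, -9.6) = (0.08, -0.64)
Step 3: at (0.08, -0.64), ∇f = (0.48, -3.84) → (0.08, -0.64) − 0.1·(0.48, -3.84) = (0.032, -0.256)
Step 4: at (0.032, -0.256), ∇f = (0.192, -1.536) → (0.032, -0.256) − 0.1·(0.192, -1.536) = (0.0128, -0.1024)
∂f/∂x at (0.0128, -0.1024) = 0.0768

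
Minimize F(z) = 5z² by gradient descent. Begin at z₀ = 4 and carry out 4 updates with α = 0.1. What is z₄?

F′(z) = 10z
z₁ = 4 − 0.1·40 = 0
z₂ = 0 − 0.1·0 = 0
z₃ = 0 − 0.1·0 = 0
z₄ = 0 − 0.1·0 = 0

0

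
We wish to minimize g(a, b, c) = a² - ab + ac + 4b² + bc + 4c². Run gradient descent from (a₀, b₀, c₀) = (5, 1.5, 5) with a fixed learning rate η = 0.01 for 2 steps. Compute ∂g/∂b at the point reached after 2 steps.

∇g = (2a - b + c, -a + 8b + c, a + b + 8c)
(a₁, b₁, c₁) = (5, 1.5, 5) − 0.01·(13.5, 12, 46.5) = (4.865, 1.38, 4.535)
(a₂, b₂, c₂) = (4.865, 1.38, 4.535) − 0.01·(12.885, 10.71, 42.525) = (4.73615, 1.2729, 4.10975)
∂g/∂b at (4.73615, 1.2729, 4.10975) = 9.5568

9.5568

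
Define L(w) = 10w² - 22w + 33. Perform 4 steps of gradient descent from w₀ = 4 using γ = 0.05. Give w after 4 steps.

1.1

L′(w) = 20w - 22
w₁ = 4 − 0.05·58 = 1.1
w₂ = 1.1 − 0.05·0 = 1.1
w₃ = 1.1 − 0.05·0 = 1.1
w₄ = 1.1 − 0.05·0 = 1.1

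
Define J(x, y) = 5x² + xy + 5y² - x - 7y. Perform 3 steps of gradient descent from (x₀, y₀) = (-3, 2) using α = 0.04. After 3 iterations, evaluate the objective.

0.70188865536

∇J = (10x + y - 1, x + 10y - 7)
Step 1: at (-3, 2), ∇J = (-29, 10) → (-3, 2) − 0.04·(-29, 10) = (-1.84, 1.6)
Step 2: at (-1.84, 1.6), ∇J = (-17.8, 7.16) → (-1.84, 1.6) − 0.04·(-17.8, 7.16) = (-1.128, 1.3136)
Step 3: at (-1.128, 1.3136), ∇J = (-10.9664, 5.008) → (-1.128, 1.3136) − 0.04·(-10.9664, 5.008) = (-0.689344, 1.11328)
J(-0.689344, 1.11328) = 0.70188865536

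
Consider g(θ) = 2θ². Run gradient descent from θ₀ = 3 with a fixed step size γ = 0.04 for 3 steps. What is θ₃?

1.778112

g′(θ) = 4θ
θ₁ = 3 − 0.04·12 = 2.52
θ₂ = 2.52 − 0.04·10.08 = 2.1168
θ₃ = 2.1168 − 0.04·8.4672 = 1.778112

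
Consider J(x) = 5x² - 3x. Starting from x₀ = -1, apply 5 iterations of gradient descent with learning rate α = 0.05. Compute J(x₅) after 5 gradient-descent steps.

J′(x) = 10x - 3
x₁ = -1 − 0.05·(-13) = -0.35
x₂ = -0.35 − 0.05·(-6.5) = -0.025
x₃ = -0.025 − 0.05·(-3.25) = 0.1375
x₄ = 0.1375 − 0.05·(-1.625) = 0.21875
x₅ = 0.21875 − 0.05·(-0.8125) = 0.259375
J(0.259375) = -0.441748046875

-0.441748046875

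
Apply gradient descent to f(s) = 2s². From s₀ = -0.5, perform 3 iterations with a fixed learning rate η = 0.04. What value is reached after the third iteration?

f′(s) = 4s
s₁ = -0.5 − 0.04·(-2) = -0.42
s₂ = -0.42 − 0.04·(-1.68) = -0.3528
s₃ = -0.3528 − 0.04·(-1.4112) = -0.296352

-0.296352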